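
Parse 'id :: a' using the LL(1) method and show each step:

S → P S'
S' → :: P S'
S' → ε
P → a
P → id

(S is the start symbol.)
LL(1) parsing maintains a stack (initially the start symbol over $) and the input. At each step: if the stack top is a terminal, match it against the current input token; if it is a non-terminal N, replace it with the RHS of M[N, lookahead] (the unique production whose predict set contains the lookahead).

Stack is shown with the top on the left.

Stack      Input      Action
----------------------------
S $        id :: a $  output S → P S'
P S' $     id :: a $  output P → id
id S' $    id :: a $  match 'id'
S' $       :: a $     output S' → :: P S'
:: P S' $  :: a $     match '::'
P S' $     a $        output P → a
a S' $     a $        match 'a'
S' $       $          output S' → ε
$          $          accept

The string is accepted.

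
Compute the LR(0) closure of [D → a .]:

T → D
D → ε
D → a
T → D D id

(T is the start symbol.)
To compute CLOSURE, for each item [A → α.Bβ] where B is a non-terminal, add [B → .γ] for all productions B → γ; repeat for the newly added items until nothing changes.

Start with: [D → a .]
The dot is at the end, so nothing is added.

CLOSURE = { [D → a .] }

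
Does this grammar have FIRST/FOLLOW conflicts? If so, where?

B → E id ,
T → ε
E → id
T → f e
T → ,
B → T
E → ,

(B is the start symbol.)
Nullable non-terminals: B, T.
FIRST sets used below: FIRST(E) = { ',', 'id' }, FIRST(T) = { ',', 'f', ε }

B: nullable alternative(s) B → T; FOLLOW(B) = { $ }
  B → E id ,: FIRST \ {ε} = { ',', 'id' } — disjoint from FOLLOW(B)
  B → T: FIRST \ {ε} = { ',', 'f' } — this is the only nullable alternative, skip

T: nullable alternative(s) T → ε; FOLLOW(T) = { $ }
  T → ε: FIRST \ {ε} = { } — this is the only nullable alternative, skip
  T → f e: FIRST \ {ε} = { 'f' } — disjoint from FOLLOW(T)
  T → ,: FIRST \ {ε} = { ',' } — disjoint from FOLLOW(T)

E has no nullable alternative, so no FIRST/FOLLOW check is needed there.

No FIRST/FOLLOW conflicts found.

Answer: No FIRST/FOLLOW conflicts.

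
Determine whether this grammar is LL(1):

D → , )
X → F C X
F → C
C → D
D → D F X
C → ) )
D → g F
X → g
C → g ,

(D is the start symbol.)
No. Predict set conflict for D: { ',' }

A grammar is LL(1) if for each non-terminal N with multiple productions, the predict sets of those productions are pairwise disjoint, where PREDICT(N → α) = (FIRST(α) \ {ε}) ∪ (FOLLOW(N) if α ⇒* ε).

Relevant sets:
  FIRST(D) = { ',', 'g' }
  FIRST(F) = { ')', ',', 'g' }

For D:
  PREDICT(D → ',' ')') = { ',' }
  PREDICT(D → D F X) = { ',', 'g' }
  PREDICT(D → g F) = { 'g' }
For X:
  PREDICT(X → F C X) = { ')', ',', 'g' }
  PREDICT(X → g) = { 'g' }
For C:
  PREDICT(C → D) = { ',', 'g' }
  PREDICT(C → ')' ')') = { ')' }
  PREDICT(C → g ',') = { 'g' }
F has a single production, so nothing to check there.

Conflict found: Predict set conflict for D: { ',' }
The grammar is NOT LL(1).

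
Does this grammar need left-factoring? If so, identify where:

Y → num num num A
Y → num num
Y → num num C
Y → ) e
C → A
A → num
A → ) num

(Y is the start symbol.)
Yes, Y has productions with common prefix 'num num'

Left-factoring is needed when two productions for the same non-terminal
share a common prefix on the right-hand side.

Productions for Y:
  Y → num num num A
  Y → num num
  Y → num num C
  Y → ) e
Productions for A:
  A → num
  A → ) num

Found common prefix 'num num' in productions for Y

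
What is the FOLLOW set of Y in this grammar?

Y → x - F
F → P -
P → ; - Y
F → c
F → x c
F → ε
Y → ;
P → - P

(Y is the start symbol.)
{ $, '-' }

Y is the start symbol, so $ ∈ FOLLOW(Y).
In P → ; - Y: Y is at the end, add FOLLOW(P)

The FOLLOW sets referred to above (computed the same way, to a fixed point):
  FOLLOW(P) = { '-' }

Taking the union: FOLLOW(Y) = { $, '-' }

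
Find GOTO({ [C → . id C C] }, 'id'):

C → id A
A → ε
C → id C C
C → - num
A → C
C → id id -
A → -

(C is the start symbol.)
{ [C → . - num], [C → . id A], [C → . id C C], [C → . id id -], [C → id . C C] }

GOTO(I, 'id') = CLOSURE({ [A → αX.β] : [A → α.Xβ] ∈ I, X = 'id' })

Items with dot before 'id', with the dot advanced:
  [C → . id C C] → [C → id . C C]
Closure of the advanced items:
  [C → id . C C] has the dot before C: add [C → . id A], [C → . id C C], [C → . - num], [C → . id id -]

GOTO = { [C → . - num], [C → . id A], [C → . id C C], [C → . id id -], [C → id . C C] }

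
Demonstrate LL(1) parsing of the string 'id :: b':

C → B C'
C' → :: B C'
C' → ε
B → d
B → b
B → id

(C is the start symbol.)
LL(1) parsing maintains a stack (initially the start symbol over $) and the input. At each step: if the stack top is a terminal, match it against the current input token; if it is a non-terminal N, replace it with the RHS of M[N, lookahead] (the unique production whose predict set contains the lookahead).

Stack is shown with the top on the left.

Stack      Input      Action
----------------------------
C $        id :: b $  output C → B C'
B C' $     id :: b $  output B → id
id C' $    id :: b $  match 'id'
C' $       :: b $     output C' → :: B C'
:: B C' $  :: b $     match '::'
B C' $     b $        output B → b
b C' $     b $        match 'b'
C' $       $          output C' → ε
$          $          accept

The string is accepted.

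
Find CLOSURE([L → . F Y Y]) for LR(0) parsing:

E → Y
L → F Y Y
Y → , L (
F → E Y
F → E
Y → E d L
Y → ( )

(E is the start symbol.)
Start with: [L → . F Y Y]
  [L → . F Y Y] has the dot before F: add [F → . E Y], [F → . E]
  [F → . E Y] has the dot before E: add [E → . Y]
  [E → . Y] has the dot before Y: add [Y → . , L (], [Y → . E d L], [Y → . ( )]
No further items can be added.

CLOSURE = { [E → . Y], [F → . E Y], [F → . E], [L → . F Y Y], [Y → . ( )], [Y → . , L (], [Y → . E d L] }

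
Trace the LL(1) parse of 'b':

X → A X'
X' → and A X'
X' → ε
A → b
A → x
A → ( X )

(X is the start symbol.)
LL(1) parsing maintains a stack (initially the start symbol over $) and the input. At each step: if the stack top is a terminal, match it against the current input token; if it is a non-terminal N, replace it with the RHS of M[N, lookahead] (the unique production whose predict set contains the lookahead).

Stack is shown with the top on the left.

Stack   Input  Action
---------------------
X $     b $    output X → A X'
A X' $  b $    output A → b
b X' $  b $    match 'b'
X' $    $      output X' → ε
$       $      accept

The string is accepted.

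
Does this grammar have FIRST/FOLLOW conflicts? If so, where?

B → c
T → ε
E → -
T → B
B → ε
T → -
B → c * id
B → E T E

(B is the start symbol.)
Yes. B → E T E with FOLLOW(B) on { '-' }; T → B with FOLLOW(T) on { '-' }; T → '-' with FOLLOW(T) on { '-' }

Nullable non-terminals: B, T.
FIRST sets used below: FIRST(E) = { '-' }, FIRST(B) = { '-', 'c', ε }

B: nullable alternative(s) B → ε; FOLLOW(B) = { $, '-' }
  B → c: FIRST \ {ε} = { 'c' } — disjoint from FOLLOW(B)
  B → ε: FIRST \ {ε} = { } — this is the only nullable alternative, skip
  B → c * id: FIRST \ {ε} = { 'c' } — disjoint from FOLLOW(B)
  B → E T E: FIRST \ {ε} = { '-' } — overlaps FOLLOW(B) on { '-' }: CONFLICT

T: nullable alternative(s) T → ε, T → B; FOLLOW(T) = { '-' }
  T → ε: FIRST \ {ε} = { } — disjoint from FOLLOW(T)
  T → B: FIRST \ {ε} = { '-', 'c' } — overlaps FOLLOW(T) on { '-' }: CONFLICT
  T → -: FIRST \ {ε} = { '-' } — overlaps FOLLOW(T) on { '-' }: CONFLICT

E has no nullable alternative, so no FIRST/FOLLOW check is needed there.

So the grammar has 3 FIRST/FOLLOW conflicts (marked CONFLICT above).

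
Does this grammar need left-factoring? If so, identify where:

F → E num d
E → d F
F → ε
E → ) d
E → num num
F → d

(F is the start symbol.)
No, left-factoring is not needed

Left-factoring is needed when two productions for the same non-terminal
share a common prefix on the right-hand side.

Productions for F:
  F → E num d
  F → ε
  F → d
Productions for E:
  E → d F
  E → ) d
  E → num num

No common prefixes found.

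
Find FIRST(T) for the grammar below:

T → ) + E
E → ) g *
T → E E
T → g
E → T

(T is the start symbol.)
To compute FIRST(T), examine every production with T on the left-hand side, reading each right-hand side left to right until a non-nullable symbol is reached.

FIRST sets of the other non-terminals involved (by the same procedure, iterated to a fixed point):
  FIRST(E) = { ')', 'g' }

From T → ) + E:
  - ')' is a terminal: add ')' and stop
From T → E E:
  - E is a non-terminal: add FIRST(E) \ {ε} = { ')', 'g' }
    E is not nullable, so stop
From T → g:
  - g is a terminal: add 'g' and stop

Collecting: FIRST(T) = { ')', 'g' }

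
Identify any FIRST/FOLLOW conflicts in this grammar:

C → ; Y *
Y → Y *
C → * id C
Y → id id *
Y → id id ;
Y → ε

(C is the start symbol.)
Nullable non-terminals: Y.
FIRST sets used below: FIRST(Y) = { '*', 'id', ε }

Y: nullable alternative(s) Y → ε; FOLLOW(Y) = { '*' }
  Y → Y *: FIRST \ {ε} = { '*', 'id' } — overlaps FOLLOW(Y) on { '*' }: CONFLICT
  Y → id id *: FIRST \ {ε} = { 'id' } — disjoint from FOLLOW(Y)
  Y → id id ;: FIRST \ {ε} = { 'id' } — disjoint from FOLLOW(Y)
  Y → ε: FIRST \ {ε} = { } — this is the only nullable alternative, skip

C has no nullable alternative, so no FIRST/FOLLOW check is needed there.

So the grammar has 1 FIRST/FOLLOW conflict (marked CONFLICT above).

Answer: Yes. Y → Y '*' with FOLLOW(Y) on { '*' }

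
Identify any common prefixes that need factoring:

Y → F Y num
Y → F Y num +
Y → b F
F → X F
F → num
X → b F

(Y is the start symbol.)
Left-factoring is needed when two productions for the same non-terminal
share a common prefix on the right-hand side.

Productions for Y:
  Y → F Y num
  Y → F Y num +
  Y → b F
Productions for F:
  F → X F
  F → num

Found common prefix 'F Y num' in productions for Y

Answer: Yes, Y has productions with common prefix 'F Y num'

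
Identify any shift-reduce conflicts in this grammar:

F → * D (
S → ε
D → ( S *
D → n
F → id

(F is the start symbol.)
No shift-reduce conflicts

A shift-reduce conflict occurs when an LR(0) state has both:
  - a complete (reduce) item [A → α .] (dot at the end), and
  - a shift item [B → β . c γ] (dot before a terminal).

Augment with F' → F and build the canonical LR(0) collection (I0 = CLOSURE({[F' → . F]}), then GOTO on every symbol after a dot until no new states appear). It has 10 states:
  I0: { [F → . * D (], [F → . id], [F' → . F] }  — shift
  I1: { [D → . ( S *], [D → . n], [F → * . D (] }  — shift
  I2: { [F' → F .] }  — accept
  I3: { [F → id .] }  — reduce
  I4: { [D → ( . S *], [S → .] }  — reduce
  I5: { [F → * D . (] }  — shift
  I6: { [D → n .] }  — reduce
  I7: { [F → * D ( .] }  — reduce
  I8: { [D → ( S . *] }  — shift
  I9: { [D → ( S * .] }  — reduce

No state contains both a complete item and a shift item.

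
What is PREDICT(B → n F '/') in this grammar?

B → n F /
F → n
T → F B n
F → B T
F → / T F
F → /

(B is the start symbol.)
PREDICT(B → n F '/') = (FIRST(RHS) \ {ε}) ∪ (FOLLOW(B) if ε ∈ FIRST(RHS), i.e. RHS ⇒* ε)
FIRST(n F '/') = { 'n' }
ε ∉ FIRST(n F '/'), so FOLLOW(B) is not added.
PREDICT(B → n F '/') = { 'n' }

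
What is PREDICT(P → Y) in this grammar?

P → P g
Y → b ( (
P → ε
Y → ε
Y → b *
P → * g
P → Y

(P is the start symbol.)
PREDICT(P → Y) = (FIRST(RHS) \ {ε}) ∪ (FOLLOW(P) if ε ∈ FIRST(RHS), i.e. RHS ⇒* ε)
FIRST(Y) = { 'b', ε }
FIRST(Y) = { 'b', ε }
ε ∈ FIRST(Y) (the right-hand side is nullable), so add FOLLOW(P) = { $, 'g' }
PREDICT(P → Y) = { $, 'b', 'g' }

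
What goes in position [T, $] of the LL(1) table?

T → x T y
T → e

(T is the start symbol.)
Empty (error entry)

To find M[T, $], we find productions for T where $ is in the predict set (PREDICT(N → α) = (FIRST(α) \ {ε}) ∪ (FOLLOW(N) if α ⇒* ε)).

T → x T y: PREDICT = { 'x' }
T → e: PREDICT = { 'e' }

M[T, $] is empty (no production applies)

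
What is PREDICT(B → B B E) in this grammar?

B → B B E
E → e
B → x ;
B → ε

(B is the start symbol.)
PREDICT(B → B B E) = (FIRST(RHS) \ {ε}) ∪ (FOLLOW(B) if ε ∈ FIRST(RHS), i.e. RHS ⇒* ε)
FIRST(B) = { 'e', 'x', ε }
FIRST(E) = { 'e' }
FIRST(B B E) = { 'e', 'x' }
ε ∉ FIRST(B B E), so FOLLOW(B) is not added.
PREDICT(B → B B E) = { 'e', 'x' }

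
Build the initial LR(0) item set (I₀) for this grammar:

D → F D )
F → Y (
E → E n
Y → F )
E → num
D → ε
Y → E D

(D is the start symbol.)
First, augment the grammar with D' → D
I₀ = CLOSURE({ [D' → . D] }):
  [D' → . D] has the dot before D: add [D → . F D )], [D → .]
  [D → . F D )] has the dot before F: add [F → . Y (]
  [F → . Y (] has the dot before Y: add [Y → . F )], [Y → . E D]
  [Y → . E D] has the dot before E: add [E → . E n], [E → . num]
No further items can be added.

I₀ = { [D → . F D )], [D → .], [D' → . D], [E → . E n], [E → . num], [F → . Y (], [Y → . E D], [Y → . F )] }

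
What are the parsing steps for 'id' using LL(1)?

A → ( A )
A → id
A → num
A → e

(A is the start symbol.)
Stack is shown with the top on the left.

Stack  Input  Action
--------------------
A $    id $   output A → id
id $   id $   match 'id'
$      $      accept

The string is accepted.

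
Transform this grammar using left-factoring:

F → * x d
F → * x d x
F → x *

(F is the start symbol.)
F → * x d F'
F' → ε
F' → x
F → x *

Left-factoring transforms A → αβ₁ | αβ₂ into A → αA' and A' → β₁ | β₂
(α is the longest common prefix among the alternatives). Repeat until
no nonterminal has two alternatives with a common prefix.

Round 1: F has alternatives sharing prefix '* x d'. Introduce F': F → * x d F'
  Add: F' → ε
  Add: F' → x

No remaining common prefixes — done.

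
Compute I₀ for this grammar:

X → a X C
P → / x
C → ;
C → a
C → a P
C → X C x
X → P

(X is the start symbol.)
{ [P → . / x], [X → . P], [X → . a X C], [X' → . X] }

First, augment the grammar with X' → X
I₀ = CLOSURE({ [X' → . X] }):
  [X' → . X] has the dot before X: add [X → . a X C], [X → . P]
  [X → . P] has the dot before P: add [P → . / x]
No further items can be added.

I₀ = { [P → . / x], [X → . P], [X → . a X C], [X' → . X] }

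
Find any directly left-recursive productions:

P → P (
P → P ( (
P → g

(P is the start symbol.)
Direct left recursion occurs when N → N α for some non-terminal N (the right-hand side begins with the left-hand side itself).

P → P (: LEFT RECURSIVE (starts with P)
P → P ( (: LEFT RECURSIVE (starts with P)
P → g: starts with g

The grammar has direct left recursion on: P.

Answer: Yes, P is left-recursive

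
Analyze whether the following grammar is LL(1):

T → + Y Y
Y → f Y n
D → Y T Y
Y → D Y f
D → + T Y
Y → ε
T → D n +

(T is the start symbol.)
No. Predict set conflict for T: { '+' }

A grammar is LL(1) if for each non-terminal N with multiple productions, the predict sets of those productions are pairwise disjoint, where PREDICT(N → α) = (FIRST(α) \ {ε}) ∪ (FOLLOW(N) if α ⇒* ε).

Relevant sets:
  FIRST(D) = { '+', 'f' }
  FIRST(Y) = { '+', 'f', ε }
  FIRST(T) = { '+', 'f' }
  FOLLOW(Y) = { $, '+', 'f', 'n' }

For T:
  PREDICT(T → '+' Y Y) = { '+' }
  PREDICT(T → D n '+') = { '+', 'f' }
For Y:
  PREDICT(Y → f Y n) = { 'f' }
  PREDICT(Y → D Y f) = { '+', 'f' }
  PREDICT(Y → ε) = { $, '+', 'f', 'n' }
For D:
  PREDICT(D → Y T Y) = { '+', 'f' }
  PREDICT(D → '+' T Y) = { '+' }

Conflict found: Predict set conflict for T: { '+' }
The grammar is NOT LL(1).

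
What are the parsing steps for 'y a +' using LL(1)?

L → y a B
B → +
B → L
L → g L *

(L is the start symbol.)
LL(1) parsing maintains a stack (initially the start symbol over $) and the input. At each step: if the stack top is a terminal, match it against the current input token; if it is a non-terminal N, replace it with the RHS of M[N, lookahead] (the unique production whose predict set contains the lookahead).

Stack is shown with the top on the left.

Stack    Input    Action
------------------------
L $      y a + $  output L → y a B
y a B $  y a + $  match 'y'
a B $    a + $    match 'a'
B $      + $      output B → +
+ $      + $      match '+'
$        $        accept

The string is accepted.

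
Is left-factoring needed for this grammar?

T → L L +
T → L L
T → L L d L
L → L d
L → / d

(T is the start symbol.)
Yes, T has productions with common prefix 'L L'

Left-factoring is needed when two productions for the same non-terminal
share a common prefix on the right-hand side.

Productions for T:
  T → L L +
  T → L L
  T → L L d L
Productions for L:
  L → L d
  L → / d

Found common prefix 'L L' in productions for T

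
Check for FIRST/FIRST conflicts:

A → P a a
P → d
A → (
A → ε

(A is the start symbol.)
No FIRST/FIRST conflicts.

A FIRST/FIRST conflict occurs when two productions N → α and N → β for the same non-terminal have FIRST(α) ∩ FIRST(β) ≠ ∅ (with ε ∈ FIRST of a nullable right-hand side, so two nullable alternatives also conflict).

FIRST sets of the non-terminals at (or reachable through a nullable prefix from) the front of some alternative:
  FIRST(P) = { 'd' }

Productions for A:
  A → P a a: FIRST = { 'd' }
  A → (: FIRST = { '(' }
  A → ε: FIRST = { ε }
P has only one production, so no FIRST/FIRST conflict is possible there.

All alternatives of each non-terminal have pairwise disjoint FIRST sets.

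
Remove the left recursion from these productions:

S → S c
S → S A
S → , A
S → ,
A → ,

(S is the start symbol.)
S is directly left-recursive. The standard transformation for
  A → A α₁ | ... | A α_m | β₁ | ... | β_n
is
  A  → β₁ A' | ... | β_n A'
  A' → α₁ A' | ... | α_m A' | ε

S → , A becomes S → , A S'
S → , becomes S → , S'
S → S c becomes S' → c S'
S → S A becomes S' → A S'
Add S' → ε

Productions for other non-terminals are unchanged:
  A → ,

Resulting grammar:
S → , A S'
S → , S'
S' → c S'
S' → A S'
S' → ε
A → ,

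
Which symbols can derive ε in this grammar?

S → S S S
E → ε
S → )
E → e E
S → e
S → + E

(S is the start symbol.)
{ 'E' }

ε-productions: E → ε
So E is immediately nullable.
No further non-terminal can be added: every production for the remaining non-terminals contains a terminal or a non-nullable non-terminal.
Nullable = { 'E' }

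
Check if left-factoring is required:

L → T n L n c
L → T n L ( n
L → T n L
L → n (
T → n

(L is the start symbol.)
Yes, L has productions with common prefix 'T n L'

Left-factoring is needed when two productions for the same non-terminal
share a common prefix on the right-hand side.

Productions for L:
  L → T n L n c
  L → T n L ( n
  L → T n L
  L → n (

Found common prefix 'T n L' in productions for L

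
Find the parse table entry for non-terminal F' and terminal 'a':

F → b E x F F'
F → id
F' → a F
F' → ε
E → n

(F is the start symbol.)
To find M[F', 'a'], we find productions for F' where 'a' is in the predict set (PREDICT(N → α) = (FIRST(α) \ {ε}) ∪ (FOLLOW(N) if α ⇒* ε)).

Relevant sets:
  FOLLOW(F') = { $, 'a' }

F' → a F: PREDICT = { 'a' }
  'a' is in predict set, so this production goes in M[F', 'a']
F' → ε: PREDICT = { $, 'a' }
  'a' is in predict set, so this production goes in M[F', 'a']

M[F', 'a'] = F' → a F, F' → ε  (a multiply-defined cell — the grammar is not LL(1))

Answer: F' → a F, F' → ε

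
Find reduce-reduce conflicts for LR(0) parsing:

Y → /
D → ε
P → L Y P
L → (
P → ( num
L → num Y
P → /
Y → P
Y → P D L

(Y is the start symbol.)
A reduce-reduce conflict occurs when an LR(0) state has two complete items [A → α .] and [B → β .] — both call for a reduction, and with no lookahead the parser cannot choose between them.

Augment with Y' → Y and build the canonical LR(0) collection (I0 = CLOSURE({[Y' → . Y]}), then GOTO on every symbol after a dot until no new states appear). It has 15 states:
  I0: { [L → . (], [L → . num Y], [P → . ( num], [P → . /], [P → . L Y P], [Y → . /], [Y → . P D L], [Y → . P], [Y' → . Y] }  — shift
  I1: { [L → ( .], [P → ( . num] }  — shift, reduce
  I2: { [P → / .], [Y → / .] }  — 2 reduces
  I3: { [L → . (], [L → . num Y], [P → . ( num], [P → . /], [P → . L Y P], [P → L . Y P], [Y → . /], [Y → . P D L], [Y → . P] }  — shift
  I4: { [D → .], [Y → P . D L], [Y → P .] }  — 2 reduces
  I5: { [Y' → Y .] }  — accept
  I6: { [L → . (], [L → . num Y], [L → num . Y], [P → . ( num], [P → . /], [P → . L Y P], [Y → . /], [Y → . P D L], [Y → . P] }  — shift
  I7: { [L → num Y .] }  — reduce
  I8: { [L → . (], [L → . num Y], [Y → P D . L] }  — shift
  I9: { [L → ( .] }  — reduce
  I10: { [Y → P D L .] }  — reduce
  I11: { [L → . (], [L → . num Y], [P → . ( num], [P → . /], [P → . L Y P], [P → L Y . P] }  — shift
  I12: { [P → / .] }  — reduce
  I13: { [P → L Y P .] }  — reduce
  I14: { [P → ( num .] }  — reduce

I2 contains complete items [P → / .], [Y → / .] — reduce-reduce conflict.
I4 contains complete items [D → .], [Y → P .] — reduce-reduce conflict.

Answer: Yes — I2: [P → / .] vs [Y → / .]; I4: [D → .] vs [Y → P .]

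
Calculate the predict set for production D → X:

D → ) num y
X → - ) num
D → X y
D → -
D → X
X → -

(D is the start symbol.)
PREDICT(D → X) = (FIRST(RHS) \ {ε}) ∪ (FOLLOW(D) if ε ∈ FIRST(RHS), i.e. RHS ⇒* ε)
FIRST(X) = { '-' }
FIRST(X) = { '-' }
ε ∉ FIRST(X), so FOLLOW(D) is not added.
PREDICT(D → X) = { '-' }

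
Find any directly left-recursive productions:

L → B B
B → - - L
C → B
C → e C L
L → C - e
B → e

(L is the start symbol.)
No direct left recursion

Direct left recursion occurs when N → N α for some non-terminal N (the right-hand side begins with the left-hand side itself).

L → B B: starts with B
B → - - L: starts with '-'
C → B: starts with B
C → e C L: starts with e
L → C - e: starts with C
B → e: starts with e

No direct left recursion found.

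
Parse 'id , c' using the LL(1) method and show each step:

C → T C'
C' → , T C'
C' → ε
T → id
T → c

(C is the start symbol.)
Stack is shown with the top on the left.

Stack     Input     Action
--------------------------
C $       id , c $  output C → T C'
T C' $    id , c $  output T → id
id C' $   id , c $  match 'id'
C' $      , c $     output C' → , T C'
, T C' $  , c $     match ','
T C' $    c $       output T → c
c C' $    c $       match 'c'
C' $      $         output C' → ε
$         $         accept

The string is accepted.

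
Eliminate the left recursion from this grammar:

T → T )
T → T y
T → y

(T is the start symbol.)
T is directly left-recursive. The standard transformation for
  A → A α₁ | ... | A α_m | β₁ | ... | β_n
is
  A  → β₁ A' | ... | β_n A'
  A' → α₁ A' | ... | α_m A' | ε

T → y becomes T → y T'
T → T ) becomes T' → ) T'
T → T y becomes T' → y T'
Add T' → ε

Resulting grammar:
T → y T'
T' → ) T'
T' → y T'
T' → ε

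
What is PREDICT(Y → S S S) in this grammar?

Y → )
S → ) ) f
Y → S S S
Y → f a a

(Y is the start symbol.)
{ ')' }

PREDICT(Y → S S S) = (FIRST(RHS) \ {ε}) ∪ (FOLLOW(Y) if ε ∈ FIRST(RHS), i.e. RHS ⇒* ε)
FIRST(S) = { ')' }
FIRST(S S S) = { ')' }
ε ∉ FIRST(S S S), so FOLLOW(Y) is not added.
PREDICT(Y → S S S) = { ')' }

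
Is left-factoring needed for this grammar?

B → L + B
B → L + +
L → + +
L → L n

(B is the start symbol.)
Left-factoring is needed when two productions for the same non-terminal
share a common prefix on the right-hand side.

Productions for B:
  B → L + B
  B → L + +
Productions for L:
  L → + +
  L → L n

Found common prefix 'L +' in productions for B

Answer: Yes, B has productions with common prefix 'L +'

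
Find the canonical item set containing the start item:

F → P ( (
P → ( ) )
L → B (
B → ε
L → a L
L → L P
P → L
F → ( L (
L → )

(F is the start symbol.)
First, augment the grammar with F' → F
I₀ = CLOSURE({ [F' → . F] }):
  [F' → . F] has the dot before F: add [F → . P ( (], [F → . ( L (]
  [F → . P ( (] has the dot before P: add [P → . ( ) )], [P → . L]
  [P → . L] has the dot before L: add [L → . B (], [L → . a L], [L → . L P], [L → . )]
  [L → . B (] has the dot before B: add [B → .]
No further items can be added.

I₀ = { [B → .], [F → . ( L (], [F → . P ( (], [F' → . F], [L → . )], [L → . B (], [L → . L P], [L → . a L], [P → . ( ) )], [P → . L] }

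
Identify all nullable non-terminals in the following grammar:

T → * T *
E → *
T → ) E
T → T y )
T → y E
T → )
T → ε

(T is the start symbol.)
{ 'T' }

ε-productions: T → ε
So T is immediately nullable.
No further non-terminal can be added: every production for the remaining non-terminals contains a terminal or a non-nullable non-terminal.
Nullable = { 'T' }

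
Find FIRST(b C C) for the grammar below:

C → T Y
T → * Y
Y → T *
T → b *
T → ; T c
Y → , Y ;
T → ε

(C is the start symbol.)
To compute FIRST(b C C), process the symbols left to right:
Symbol b is a terminal. Add 'b' and stop.
FIRST(b C C) = { 'b' }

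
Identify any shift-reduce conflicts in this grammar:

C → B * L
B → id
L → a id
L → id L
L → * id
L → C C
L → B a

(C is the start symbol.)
A shift-reduce conflict occurs when an LR(0) state has both:
  - a complete (reduce) item [A → α .] (dot at the end), and
  - a shift item [B → β . c γ] (dot before a terminal).

Augment with C' → C and build the canonical LR(0) collection (I0 = CLOSURE({[C' → . C]}), then GOTO on every symbol after a dot until no new states appear). It has 16 states:
  I0: { [B → . id], [C → . B * L], [C' → . C] }  — shift
  I1: { [C → B . * L] }  — shift
  I2: { [C' → C .] }  — accept
  I3: { [B → id .] }  — reduce
  I4: { [B → . id], [C → . B * L], [C → B * . L], [L → . * id], [L → . B a], [L → . C C], [L → . a id], [L → . id L] }  — shift
  I5: { [L → * . id] }  — shift
  I6: { [C → B . * L], [L → B . a] }  — shift
  I7: { [B → . id], [C → . B * L], [L → C . C] }  — shift
  I8: { [C → B * L .] }  — reduce
  I9: { [L → a . id] }  — shift
  I10: { [B → . id], [B → id .], [C → . B * L], [L → . * id], [L → . B a], [L → . C C], [L → . a id], [L → . id L], [L → id . L] }  — shift, reduce
  I11: { [L → id L .] }  — reduce
  I12: { [L → a id .] }  — reduce
  I13: { [L → C C .] }  — reduce
  I14: { [L → B a .] }  — reduce
  I15: { [L → * id .] }  — reduce

I10 contains reduce item [B → id .] and shift items [B → . id], [L → . * id], [L → . a id], [L → . id L] — shift-reduce conflict.

Answer: Yes — I10: [B → id .] vs [B → . id]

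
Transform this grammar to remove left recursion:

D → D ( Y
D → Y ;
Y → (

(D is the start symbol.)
D → Y ; D'
D' → ( Y D'
D' → ε
Y → (

D is directly left-recursive. The standard transformation for
  A → A α₁ | ... | A α_m | β₁ | ... | β_n
is
  A  → β₁ A' | ... | β_n A'
  A' → α₁ A' | ... | α_m A' | ε

D → Y ; becomes D → Y ; D'
D → D ( Y becomes D' → ( Y D'
Add D' → ε

Productions for other non-terminals are unchanged:
  Y → (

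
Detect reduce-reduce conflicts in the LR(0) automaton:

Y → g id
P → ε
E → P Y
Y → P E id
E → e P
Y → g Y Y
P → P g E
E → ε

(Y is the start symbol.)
A reduce-reduce conflict occurs when an LR(0) state has two complete items [A → α .] and [B → β .] — both call for a reduction, and with no lookahead the parser cannot choose between them.

Augment with Y' → Y and build the canonical LR(0) collection (I0 = CLOSURE({[Y' → . Y]}), then GOTO on every symbol after a dot until no new states appear). It has 17 states:
  I0: { [P → . P g E], [P → .], [Y → . P E id], [Y → . g Y Y], [Y → . g id], [Y' → . Y] }  — shift, reduce
  I1: { [E → . P Y], [E → . e P], [E → .], [P → . P g E], [P → .], [P → P . g E], [Y → P . E id] }  — shift, 2 reduces
  I2: { [Y' → Y .] }  — accept
  I3: { [P → . P g E], [P → .], [Y → . P E id], [Y → . g Y Y], [Y → . g id], [Y → g . Y Y], [Y → g . id] }  — shift, reduce
  I4: { [P → . P g E], [P → .], [Y → . P E id], [Y → . g Y Y], [Y → . g id], [Y → g Y . Y] }  — shift, reduce
  I5: { [Y → g id .] }  — reduce
  I6: { [Y → g Y Y .] }  — reduce
  I7: { [Y → P E . id] }  — shift
  I8: { [E → P . Y], [P → . P g E], [P → .], [P → P . g E], [Y → . P E id], [Y → . g Y Y], [Y → . g id] }  — shift, reduce
  I9: { [E → e . P], [P → . P g E], [P → .] }  — reduce
  I10: { [E → . P Y], [E → . e P], [E → .], [P → . P g E], [P → .], [P → P g . E] }  — shift, 2 reduces
  I11: { [P → P g E .] }  — reduce
  I12: { [E → e P .], [P → P . g E] }  — shift, reduce
  I13: { [E → P Y .] }  — reduce
  I14: { [E → . P Y], [E → . e P], [E → .], [P → . P g E], [P → .], [P → P g . E], [Y → . P E id], [Y → . g Y Y], [Y → . g id], [Y → g . Y Y], [Y → g . id] }  — shift, 2 reduces
  I15: { [E → . P Y], [E → . e P], [E → .], [E → P . Y], [P → . P g E], [P → .], [P → P . g E], [Y → . P E id], [Y → . g Y Y], [Y → . g id], [Y → P . E id] }  — shift, 2 reduces
  I16: { [Y → P E id .] }  — reduce

I1 contains complete items [E → .], [P → .] — reduce-reduce conflict.
I10 contains complete items [E → .], [P → .] — reduce-reduce conflict.
I14 contains complete items [E → .], [P → .] — reduce-reduce conflict.
I15 contains complete items [E → .], [P → .] — reduce-reduce conflict.

Answer: Yes — I1: [E → .] vs [P → .]; I10: [E → .] vs [P → .]; I14: [E → .] vs [P → .]; I15: [E → .] vs [P → .]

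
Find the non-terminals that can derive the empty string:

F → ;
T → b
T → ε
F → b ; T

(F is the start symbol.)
A non-terminal is nullable if it can derive ε (the empty string): either it has an ε-production, or it has a production whose right-hand side consists entirely of nullable non-terminals.

ε-productions: T → ε
So T is immediately nullable.
No further non-terminal can be added: every production for the remaining non-terminals contains a terminal or a non-nullable non-terminal.
Nullable = { 'T' }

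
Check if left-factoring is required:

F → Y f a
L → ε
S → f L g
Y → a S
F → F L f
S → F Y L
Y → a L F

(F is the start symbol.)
Left-factoring is needed when two productions for the same non-terminal
share a common prefix on the right-hand side.

Productions for F:
  F → Y f a
  F → F L f
Productions for S:
  S → f L g
  S → F Y L
Productions for Y:
  Y → a S
  Y → a L F

Found common prefix 'a' in productions for Y

Answer: Yes, Y has productions with common prefix 'a'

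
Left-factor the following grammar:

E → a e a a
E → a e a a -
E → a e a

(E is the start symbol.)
Left-factoring transforms A → αβ₁ | αβ₂ into A → αA' and A' → β₁ | β₂
(α is the longest common prefix among the alternatives). Repeat until
no nonterminal has two alternatives with a common prefix.

Round 1: E has alternatives sharing prefix 'a e a'. Introduce E': E → a e a E'
  Add: E' → a
  Add: E' → a -
  Add: E' → ε

Round 2: E' has alternatives sharing prefix 'a'. Introduce E'': E' → a E''
  Add: E'' → ε
  Add: E'' → -

No remaining common prefixes — done.

Resulting grammar:
E → a e a E'
E' → a E''
E'' → ε
E'' → -
E' → ε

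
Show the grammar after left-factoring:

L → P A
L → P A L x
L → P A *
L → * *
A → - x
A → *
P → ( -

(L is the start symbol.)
L → P A L'
L' → ε
L' → L x
L' → *
L → * *
A → - x
A → *
P → ( -

Left-factoring transforms A → αβ₁ | αβ₂ into A → αA' and A' → β₁ | β₂
(α is the longest common prefix among the alternatives). Repeat until
no nonterminal has two alternatives with a common prefix.

Round 1: L has alternatives sharing prefix 'P A'. Introduce L': L → P A L'
  Add: L' → ε
  Add: L' → L x
  Add: L' → *

No remaining common prefixes — done.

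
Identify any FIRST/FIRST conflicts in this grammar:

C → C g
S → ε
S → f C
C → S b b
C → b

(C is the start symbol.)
Yes. C → C g / C → S b b on { 'b', 'f' }; C → C g / C → b on { 'b' }; C → S b b / C → b on { 'b' }

FIRST sets of the non-terminals at (or reachable through a nullable prefix from) the front of some alternative:
  FIRST(C) = { 'b', 'f' }
  FIRST(S) = { 'f', ε }

Productions for C:
  C → C g: FIRST = { 'b', 'f' }
  C → S b b: FIRST = { 'b', 'f' }
  C → b: FIRST = { 'b' }
Productions for S:
  S → ε: FIRST = { ε }
  S → f C: FIRST = { 'f' }

Conflict for C: C → C g and C → S b b
  Overlap: { 'b', 'f' }
Conflict for C: C → C g and C → b
  Overlap: { 'b' }
Conflict for C: C → S b b and C → b
  Overlap: { 'b' }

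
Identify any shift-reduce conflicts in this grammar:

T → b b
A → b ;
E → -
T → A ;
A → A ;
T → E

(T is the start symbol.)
A shift-reduce conflict occurs when an LR(0) state has both:
  - a complete (reduce) item [A → α .] (dot at the end), and
  - a shift item [B → β . c γ] (dot before a terminal).

Augment with T' → T and build the canonical LR(0) collection (I0 = CLOSURE({[T' → . T]}), then GOTO on every symbol after a dot until no new states appear). It has 9 states:
  I0: { [A → . A ;], [A → . b ;], [E → . -], [T → . A ;], [T → . E], [T → . b b], [T' → . T] }  — shift
  I1: { [E → - .] }  — reduce
  I2: { [A → A . ;], [T → A . ;] }  — shift
  I3: { [T → E .] }  — reduce
  I4: { [T' → T .] }  — accept
  I5: { [A → b . ;], [T → b . b] }  — shift
  I6: { [A → b ; .] }  — reduce
  I7: { [T → b b .] }  — reduce
  I8: { [A → A ; .], [T → A ; .] }  — 2 reduces

No state contains both a complete item and a shift item.

Answer: No shift-reduce conflicts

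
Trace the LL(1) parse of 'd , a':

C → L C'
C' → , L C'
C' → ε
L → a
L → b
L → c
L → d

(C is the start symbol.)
LL(1) parsing maintains a stack (initially the start symbol over $) and the input. At each step: if the stack top is a terminal, match it against the current input token; if it is a non-terminal N, replace it with the RHS of M[N, lookahead] (the unique production whose predict set contains the lookahead).

Stack is shown with the top on the left.

Stack     Input    Action
-------------------------
C $       d , a $  output C → L C'
L C' $    d , a $  output L → d
d C' $    d , a $  match 'd'
C' $      , a $    output C' → , L C'
, L C' $  , a $    match ','
L C' $    a $      output L → a
a C' $    a $      match 'a'
C' $      $        output C' → ε
$         $        accept

The string is accepted.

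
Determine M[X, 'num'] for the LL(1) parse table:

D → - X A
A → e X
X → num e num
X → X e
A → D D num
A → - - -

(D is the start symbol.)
X → num e num, X → X e

To find M[X, 'num'], we find productions for X where 'num' is in the predict set (PREDICT(N → α) = (FIRST(α) \ {ε}) ∪ (FOLLOW(N) if α ⇒* ε)).

Relevant sets:
  FIRST(X) = { 'num' }

X → num e num: PREDICT = { 'num' }
  'num' is in predict set, so this production goes in M[X, 'num']
X → X e: PREDICT = { 'num' }
  'num' is in predict set, so this production goes in M[X, 'num']

M[X, 'num'] = X → num e num, X → X e  (a multiply-defined cell — the grammar is not LL(1))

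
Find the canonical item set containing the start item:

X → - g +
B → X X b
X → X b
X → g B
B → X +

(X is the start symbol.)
First, augment the grammar with X' → X
I₀ = CLOSURE({ [X' → . X] }):
  [X' → . X] has the dot before X: add [X → . - g +], [X → . X b], [X → . g B]
No further items can be added.

I₀ = { [X → . - g +], [X → . X b], [X → . g B], [X' → . X] }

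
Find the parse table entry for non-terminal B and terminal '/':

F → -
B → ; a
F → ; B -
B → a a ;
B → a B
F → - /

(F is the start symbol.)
To find M[B, '/'], we find productions for B where '/' is in the predict set (PREDICT(N → α) = (FIRST(α) \ {ε}) ∪ (FOLLOW(N) if α ⇒* ε)).

B → ; a: PREDICT = { ';' }
B → a a ;: PREDICT = { 'a' }
B → a B: PREDICT = { 'a' }

M[B, '/'] is empty (no production applies)

Answer: Empty (error entry)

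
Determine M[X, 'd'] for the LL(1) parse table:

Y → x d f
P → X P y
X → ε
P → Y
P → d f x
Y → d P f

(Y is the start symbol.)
To find M[X, 'd'], we find productions for X where 'd' is in the predict set (PREDICT(N → α) = (FIRST(α) \ {ε}) ∪ (FOLLOW(N) if α ⇒* ε)).

Relevant sets:
  FOLLOW(X) = { 'd', 'x' }

X → ε: PREDICT = { 'd', 'x' }
  'd' is in predict set, so this production goes in M[X, 'd']

M[X, 'd'] = X → ε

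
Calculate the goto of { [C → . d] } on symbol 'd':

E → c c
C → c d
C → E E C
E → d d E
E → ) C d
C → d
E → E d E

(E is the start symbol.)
{ [C → d .] }

GOTO(I, 'd') = CLOSURE({ [A → αX.β] : [A → α.Xβ] ∈ I, X = 'd' })

Items with dot before 'd', with the dot advanced:
  [C → . d] → [C → d .]
Closure adds nothing (no advanced item has the dot before a non-terminal).

GOTO = { [C → d .] }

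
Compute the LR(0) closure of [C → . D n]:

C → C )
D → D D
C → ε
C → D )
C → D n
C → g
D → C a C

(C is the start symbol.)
{ [C → . C )], [C → . D )], [C → . D n], [C → . g], [C → .], [D → . C a C], [D → . D D] }

To compute CLOSURE, for each item [A → α.Bβ] where B is a non-terminal, add [B → .γ] for all productions B → γ; repeat for the newly added items until nothing changes.

Start with: [C → . D n]
  [C → . D n] has the dot before D: add [D → . D D], [D → . C a C]
  [D → . C a C] has the dot before C: add [C → . C )], [C → .], [C → . D )], [C → . g]
No further items can be added.

CLOSURE = { [C → . C )], [C → . D )], [C → . D n], [C → . g], [C → .], [D → . C a C], [D → . D D] }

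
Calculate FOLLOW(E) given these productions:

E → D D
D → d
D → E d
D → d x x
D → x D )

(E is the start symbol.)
To compute FOLLOW(E), find every occurrence of E on a right-hand side N → α E β: add FIRST(β) \ {ε}, and if β is empty or nullable also add FOLLOW(N). Iterate to a fixed point.

E is the start symbol, so $ ∈ FOLLOW(E).
In D → E d: E is followed by d, add FIRST(d) \ {ε} = { 'd' }

Taking the union: FOLLOW(E) = { $, 'd' }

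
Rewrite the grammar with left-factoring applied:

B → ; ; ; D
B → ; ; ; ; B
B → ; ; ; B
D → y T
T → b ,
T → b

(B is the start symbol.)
B → ; ; ; B'
B' → D
B' → ; B
B' → B
D → y T
T → b T'
T' → ,
T' → ε

Left-factoring transforms A → αβ₁ | αβ₂ into A → αA' and A' → β₁ | β₂
(α is the longest common prefix among the alternatives). Repeat until
no nonterminal has two alternatives with a common prefix.

Round 1: B has alternatives sharing prefix '; ; ;'. Introduce B': B → ; ; ; B'
  Add: B' → D
  Add: B' → ; B
  Add: B' → B

Round 2: T has alternatives sharing prefix 'b'. Introduce T': T → b T'
  Add: T' → ,
  Add: T' → ε

No remaining common prefixes — done.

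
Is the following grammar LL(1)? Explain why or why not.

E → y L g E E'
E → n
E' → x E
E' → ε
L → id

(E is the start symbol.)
Relevant sets:
  FOLLOW(E') = { $, 'x' }

For E:
  PREDICT(E → y L g E E') = { 'y' }
  PREDICT(E → n) = { 'n' }
For E':
  PREDICT(E' → x E) = { 'x' }
  PREDICT(E' → ε) = { $, 'x' }
L has a single production, so nothing to check there.

Conflict found: Predict set conflict for E': { 'x' }
The grammar is NOT LL(1).

Answer: No. Predict set conflict for E': { 'x' }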